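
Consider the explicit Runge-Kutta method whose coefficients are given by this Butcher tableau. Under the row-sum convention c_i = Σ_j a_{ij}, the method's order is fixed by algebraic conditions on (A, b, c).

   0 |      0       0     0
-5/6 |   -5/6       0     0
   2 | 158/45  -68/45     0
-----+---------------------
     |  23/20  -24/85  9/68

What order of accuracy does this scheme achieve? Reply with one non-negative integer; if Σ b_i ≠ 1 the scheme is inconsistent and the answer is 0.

b = (23/20, -24/85, 9/68)
c = (0, -5/6, 2)
Ac = (0, 0, 34/27)
Σ b_i: 23/20·1 + (-24/85)·1 + 9/68·1 = 1 ✓
b·c: (-24/85)·(-5/6) + 9/68·2 = 1/2 ✓
b·c²: (-24/85)·25/36 + 9/68·4 = 1/3 ✓
b·Ac: 9/68·34/27 = 1/6 ✓; 3 stages ⇒ order 3.

3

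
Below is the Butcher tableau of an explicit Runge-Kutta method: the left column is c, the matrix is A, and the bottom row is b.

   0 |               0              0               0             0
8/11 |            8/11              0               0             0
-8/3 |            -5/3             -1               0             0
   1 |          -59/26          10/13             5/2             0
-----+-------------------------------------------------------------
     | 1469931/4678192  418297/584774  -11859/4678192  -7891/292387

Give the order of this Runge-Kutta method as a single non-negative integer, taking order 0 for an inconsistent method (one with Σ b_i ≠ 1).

3

b = (1469931/4678192, 418297/584774, -11859/4678192, -7891/292387)
c = (0, 8/11, -8/3, 1)
Ac = (0, 0, -8/11, -2620/429)
Σ b_i: 1469931/4678192·1 + 418297/584774·1 + (-11859/4678192)·1 + (-7891/292387)·1 = 1 ✓
b·c: 418297/584774·8/11 + (-11859/4678192)·(-8/3) + (-7891/292387)·1 = 1/2 ✓
b·c²: 418297/584774·64/121 + (-11859/4678192)·64/9 + (-7891/292387)·1 = 1/3 ✓
b·Ac: (-11859/4678192)·(-8/11) + (-7891/292387)·(-2620/429) = 1/6 ✓
b·c³: 418297/584774·512/1331 + (-11859/4678192)·(-512/27) + (-7891/292387)·1 = 8575175/28946313 ≠ 1/4 ⇒ order 3.
b·(c∘Ac): (-11859/4678192)·64/33 + (-7891/292387)·(-2620/429) = 140264/877161 ≠ 1/8
b·Ac²: (-11859/4678192)·(-64/121) + (-7891/292387)·257440/14157 = -14167196/28946313 ≠ 1/12
b·A²c: (-7891/292387)·(-20/11) = 157820/3216257 ≠ 1/24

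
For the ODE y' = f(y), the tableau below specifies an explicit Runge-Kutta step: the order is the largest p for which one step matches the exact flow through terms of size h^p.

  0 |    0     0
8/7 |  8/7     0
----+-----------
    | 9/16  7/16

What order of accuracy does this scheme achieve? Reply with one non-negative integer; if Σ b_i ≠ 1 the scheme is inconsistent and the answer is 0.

b = (9/16, 7/16)
c = (0, 8/7)
Σ b_i: 9/16·1 + 7/16·1 = 1 ✓
b·c: 7/16·8/7 = 1/2 ✓; 2 stages ⇒ order 2.

2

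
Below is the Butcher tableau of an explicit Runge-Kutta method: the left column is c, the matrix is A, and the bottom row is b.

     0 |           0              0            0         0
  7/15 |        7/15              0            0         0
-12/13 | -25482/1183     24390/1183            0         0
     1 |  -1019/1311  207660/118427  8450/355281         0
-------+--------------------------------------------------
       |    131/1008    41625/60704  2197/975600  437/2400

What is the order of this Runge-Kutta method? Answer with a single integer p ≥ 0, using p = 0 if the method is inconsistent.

b = (131/1008, 41625/60704, 2197/975600, 437/2400)
c = (0, 7/15, -12/13, 1)
Ac = (0, 0, 1626/169, 348/437)
Σ b_i: 131/1008·1 + 41625/60704·1 + 2197/975600·1 + 437/2400·1 = 1 ✓
b·c: 41625/60704·7/15 + 2197/975600·(-12/13) + 437/2400·1 = 1/2 ✓
b·c²: 41625/60704·49/225 + 2197/975600·144/169 + 437/2400·1 = 1/3 ✓
b·Ac: 2197/975600·1626/169 + 437/2400·348/437 = 1/6 ✓
b·c³: 41625/60704·343/3375 + 2197/975600·(-1728/2197) + 437/2400·1 = 1/4 ✓
b·(c∘Ac): 2197/975600·(-19512/2197) + 437/2400·348/437 = 1/8 ✓
b·Ac²: 2197/975600·3794/845 + 437/2400·2636/6555 = 1/12 ✓
b·A²c: 437/2400·100/437 = 1/24 ✓; 4 stages ⇒ order 4.

4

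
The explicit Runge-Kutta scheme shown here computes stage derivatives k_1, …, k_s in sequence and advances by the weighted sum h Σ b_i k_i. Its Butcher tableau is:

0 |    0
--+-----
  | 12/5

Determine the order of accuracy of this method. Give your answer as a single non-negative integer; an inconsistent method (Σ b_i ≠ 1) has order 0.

0

b = (12/5)
c = (0)
Σ b_i: 12/5·1 = 12/5 ≠ 1 ⇒ order 0.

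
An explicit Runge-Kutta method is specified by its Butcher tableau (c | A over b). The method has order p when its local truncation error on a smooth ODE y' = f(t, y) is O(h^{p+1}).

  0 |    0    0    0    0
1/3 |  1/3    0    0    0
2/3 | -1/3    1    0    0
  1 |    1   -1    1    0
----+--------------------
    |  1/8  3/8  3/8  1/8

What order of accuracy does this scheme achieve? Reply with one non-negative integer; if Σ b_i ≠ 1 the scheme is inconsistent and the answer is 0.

b = (1/8, 3/8, 3/8, 1/8)
c = (0, 1/3, 2/3, 1)
Ac = (0, 0, 1/3, 1/3)
Σ b_i: 1/8·1 + 3/8·1 + 3/8·1 + 1/8·1 = 1 ✓
b·c: 3/8·1/3 + 3/8·2/3 + 1/8·1 = 1/2 ✓
b·c²: 3/8·1/9 + 3/8·4/9 + 1/8·1 = 1/3 ✓
b·Ac: 3/8·1/3 + 1/8·1/3 = 1/6 ✓
b·c³: 3/8·1/27 + 3/8·8/27 + 1/8·1 = 1/4 ✓
b·(c∘Ac): 3/8·2/9 + 1/8·1/3 = 1/8 ✓
b·Ac²: 3/8·1/9 + 1/8·1/3 = 1/12 ✓
b·A²c: 1/8·1/3 = 1/24 ✓; 4 stages ⇒ order 4.

4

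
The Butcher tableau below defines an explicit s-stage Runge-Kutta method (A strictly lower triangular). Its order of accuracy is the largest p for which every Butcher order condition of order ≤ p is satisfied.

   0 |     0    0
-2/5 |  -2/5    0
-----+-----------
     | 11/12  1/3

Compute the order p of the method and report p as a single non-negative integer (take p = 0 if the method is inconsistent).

0

b = (11/12, 1/3)
c = (0, -2/5)
Σ b_i: 11/12·1 + 1/3·1 = 5/4 ≠ 1 ⇒ order 0.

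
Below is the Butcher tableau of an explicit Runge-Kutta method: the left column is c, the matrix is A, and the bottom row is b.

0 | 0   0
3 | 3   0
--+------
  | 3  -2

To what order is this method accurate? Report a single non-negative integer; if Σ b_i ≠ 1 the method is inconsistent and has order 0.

b = (3, -2)
c = (0, 3)
Σ b_i: 3·1 + (-2)·1 = 1 ✓
b·c: (-2)·3 = -6 ≠ 1/2 ⇒ order 1.

1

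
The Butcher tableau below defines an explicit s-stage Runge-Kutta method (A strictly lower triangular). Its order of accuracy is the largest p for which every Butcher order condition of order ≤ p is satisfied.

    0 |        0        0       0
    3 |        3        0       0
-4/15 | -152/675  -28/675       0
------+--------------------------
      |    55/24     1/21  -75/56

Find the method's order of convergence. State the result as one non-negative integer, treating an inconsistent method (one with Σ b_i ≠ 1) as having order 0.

3

b = (55/24, 1/21, -75/56)
c = (0, 3, -4/15)
Ac = (0, 0, -28/225)
Σ b_i: 55/24·1 + 1/21·1 + (-75/56)·1 = 1 ✓
b·c: 1/21·3 + (-75/56)·(-4/15) = 1/2 ✓
b·c²: 1/21·9 + (-75/56)·16/225 = 1/3 ✓
b·Ac: (-75/56)·(-28/225) = 1/6 ✓; 3 stages ⇒ order 3.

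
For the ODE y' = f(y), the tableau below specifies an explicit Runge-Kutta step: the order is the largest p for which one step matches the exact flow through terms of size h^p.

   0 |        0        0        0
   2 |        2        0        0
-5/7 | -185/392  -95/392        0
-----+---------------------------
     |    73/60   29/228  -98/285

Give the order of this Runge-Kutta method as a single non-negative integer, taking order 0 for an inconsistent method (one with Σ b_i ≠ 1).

3

b = (73/60, 29/228, -98/285)
c = (0, 2, -5/7)
Ac = (0, 0, -95/196)
Σ b_i: 73/60·1 + 29/228·1 + (-98/285)·1 = 1 ✓
b·c: 29/228·2 + (-98/285)·(-5/7) = 1/2 ✓
b·c²: 29/228·4 + (-98/285)·25/49 = 1/3 ✓
b·Ac: (-98/285)·(-95/196) = 1/6 ✓; 3 stages ⇒ order 3.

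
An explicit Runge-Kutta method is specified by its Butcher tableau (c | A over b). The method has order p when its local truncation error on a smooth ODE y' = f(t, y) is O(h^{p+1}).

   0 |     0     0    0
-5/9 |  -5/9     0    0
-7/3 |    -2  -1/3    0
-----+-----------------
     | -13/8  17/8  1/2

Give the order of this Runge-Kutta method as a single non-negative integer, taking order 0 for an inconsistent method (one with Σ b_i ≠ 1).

1

b = (-13/8, 17/8, 1/2)
c = (0, -5/9, -7/3)
Ac = (0, 0, 5/27)
Σ b_i: (-13/8)·1 + 17/8·1 + 1/2·1 = 1 ✓
b·c: 17/8·(-5/9) + 1/2·(-7/3) = -169/72 ≠ 1/2 ⇒ order 1.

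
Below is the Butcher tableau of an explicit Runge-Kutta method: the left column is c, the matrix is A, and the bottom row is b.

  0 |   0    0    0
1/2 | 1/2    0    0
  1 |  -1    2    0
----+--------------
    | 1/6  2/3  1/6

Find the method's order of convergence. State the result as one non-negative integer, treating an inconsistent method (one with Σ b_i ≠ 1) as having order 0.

b = (1/6, 2/3, 1/6)
c = (0, 1/2, 1)
Ac = (0, 0, 1)
Σ b_i: 1/6·1 + 2/3·1 + 1/6·1 = 1 ✓
b·c: 2/3·1/2 + 1/6·1 = 1/2 ✓
b·c²: 2/3·1/4 + 1/6·1 = 1/3 ✓
b·Ac: 1/6·1 = 1/6 ✓; 3 stages ⇒ order 3.

3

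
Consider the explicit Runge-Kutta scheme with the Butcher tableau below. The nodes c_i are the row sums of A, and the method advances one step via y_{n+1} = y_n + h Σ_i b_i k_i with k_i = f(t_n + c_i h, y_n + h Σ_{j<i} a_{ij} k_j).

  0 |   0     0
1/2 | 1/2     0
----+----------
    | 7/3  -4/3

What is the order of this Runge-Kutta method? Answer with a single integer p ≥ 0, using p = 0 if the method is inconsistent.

1

b = (7/3, -4/3)
c = (0, 1/2)
Σ b_i: 7/3·1 + (-4/3)·1 = 1 ✓
b·c: (-4/3)·1/2 = -2/3 ≠ 1/2 ⇒ order 1.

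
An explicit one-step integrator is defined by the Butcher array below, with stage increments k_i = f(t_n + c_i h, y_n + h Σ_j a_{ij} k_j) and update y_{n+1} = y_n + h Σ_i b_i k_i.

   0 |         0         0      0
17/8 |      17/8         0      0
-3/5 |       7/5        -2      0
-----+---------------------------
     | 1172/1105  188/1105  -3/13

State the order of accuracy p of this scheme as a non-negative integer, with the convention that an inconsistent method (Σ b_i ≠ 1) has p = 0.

2

b = (1172/1105, 188/1105, -3/13)
c = (0, 17/8, -3/5)
Ac = (0, 0, -17/4)
Σ b_i: 1172/1105·1 + 188/1105·1 + (-3/13)·1 = 1 ✓
b·c: 188/1105·17/8 + (-3/13)·(-3/5) = 1/2 ✓
b·c²: 188/1105·289/64 + (-3/13)·9/25 = 3563/5200 ≠ 1/3 ⇒ order 2.
b·Ac: (-3/13)·(-17/4) = 51/52 ≠ 1/6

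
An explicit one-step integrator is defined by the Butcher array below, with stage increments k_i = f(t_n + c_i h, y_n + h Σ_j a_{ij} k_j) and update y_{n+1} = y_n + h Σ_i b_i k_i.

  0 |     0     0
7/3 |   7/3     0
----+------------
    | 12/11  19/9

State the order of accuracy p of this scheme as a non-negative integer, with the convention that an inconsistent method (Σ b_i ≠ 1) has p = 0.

b = (12/11, 19/9)
c = (0, 7/3)
Σ b_i: 12/11·1 + 19/9·1 = 317/99 ≠ 1 ⇒ order 0.

0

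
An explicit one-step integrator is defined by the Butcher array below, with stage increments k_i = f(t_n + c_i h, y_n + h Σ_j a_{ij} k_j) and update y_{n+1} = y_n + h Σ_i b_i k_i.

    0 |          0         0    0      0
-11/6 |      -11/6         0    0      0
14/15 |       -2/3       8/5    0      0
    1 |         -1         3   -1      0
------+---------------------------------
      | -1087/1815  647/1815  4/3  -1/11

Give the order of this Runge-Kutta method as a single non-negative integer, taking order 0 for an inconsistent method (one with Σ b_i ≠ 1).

2

b = (-1087/1815, 647/1815, 4/3, -1/11)
c = (0, -11/6, 14/15, 1)
Ac = (0, 0, -44/15, -193/30)
Σ b_i: (-1087/1815)·1 + 647/1815·1 + 4/3·1 + (-1/11)·1 = 1 ✓
b·c: 647/1815·(-11/6) + 4/3·14/15 + (-1/11)·1 = 1/2 ✓
b·c²: 647/1815·121/36 + 4/3·196/225 + (-1/11)·1 = 67381/29700 ≠ 1/3 ⇒ order 2.
b·Ac: 4/3·(-44/15) + (-1/11)·(-193/30) = -3293/990 ≠ 1/6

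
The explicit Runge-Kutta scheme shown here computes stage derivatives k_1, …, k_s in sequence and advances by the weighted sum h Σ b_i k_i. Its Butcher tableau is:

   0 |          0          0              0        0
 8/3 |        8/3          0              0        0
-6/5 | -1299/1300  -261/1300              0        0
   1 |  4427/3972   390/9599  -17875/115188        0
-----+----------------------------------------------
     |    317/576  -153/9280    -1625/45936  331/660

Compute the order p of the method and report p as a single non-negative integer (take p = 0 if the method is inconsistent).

b = (317/576, -153/9280, -1625/45936, 331/660)
c = (0, 8/3, -6/5, 1)
Ac = (0, 0, -174/325, 195/662)
Σ b_i: 317/576·1 + (-153/9280)·1 + (-1625/45936)·1 + 331/660·1 = 1 ✓
b·c: (-153/9280)·8/3 + (-1625/45936)·(-6/5) + 331/660·1 = 1/2 ✓
b·c²: (-153/9280)·64/9 + (-1625/45936)·36/25 + 331/660·1 = 1/3 ✓
b·Ac: (-1625/45936)·(-174/325) + 331/660·195/662 = 1/6 ✓
b·c³: (-153/9280)·512/27 + (-1625/45936)·(-216/125) + 331/660·1 = 1/4 ✓
b·(c∘Ac): (-1625/45936)·1044/1625 + 331/660·195/662 = 1/8 ✓
b·Ac²: (-1625/45936)·(-464/325) + 331/660·65/993 = 1/12 ✓
b·A²c: 331/660·55/662 = 1/24 ✓; 4 stages ⇒ order 4.

4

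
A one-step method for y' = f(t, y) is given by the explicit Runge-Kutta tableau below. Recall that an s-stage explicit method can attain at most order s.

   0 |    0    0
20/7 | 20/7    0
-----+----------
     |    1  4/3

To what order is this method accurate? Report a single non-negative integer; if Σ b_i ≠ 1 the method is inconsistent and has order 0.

0

b = (1, 4/3)
c = (0, 20/7)
Σ b_i: 1·1 + 4/3·1 = 7/3 ≠ 1 ⇒ order 0.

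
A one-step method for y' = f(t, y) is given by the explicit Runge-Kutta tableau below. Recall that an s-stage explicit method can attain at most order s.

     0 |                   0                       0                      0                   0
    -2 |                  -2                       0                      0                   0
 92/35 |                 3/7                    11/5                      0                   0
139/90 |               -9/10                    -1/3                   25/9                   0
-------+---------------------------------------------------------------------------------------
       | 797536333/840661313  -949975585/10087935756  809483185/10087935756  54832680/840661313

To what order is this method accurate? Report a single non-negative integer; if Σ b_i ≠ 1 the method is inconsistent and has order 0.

3

b = (797536333/840661313, -949975585/10087935756, 809483185/10087935756, 54832680/840661313)
c = (0, -2, 92/35, 139/90)
Ac = (0, 0, -22/5, 502/63)
Σ b_i: 797536333/840661313·1 + (-949975585/10087935756)·1 + 809483185/10087935756·1 + 54832680/840661313·1 = 1 ✓
b·c: (-949975585/10087935756)·(-2) + 809483185/10087935756·92/35 + 54832680/840661313·139/90 = 1/2 ✓
b·c²: (-949975585/10087935756)·4 + 809483185/10087935756·8464/1225 + 54832680/840661313·19321/8100 = 1/3 ✓
b·Ac: 809483185/10087935756·(-22/5) + 54832680/840661313·502/63 = 1/6 ✓
b·c³: (-949975585/10087935756)·(-8) + 809483185/10087935756·778688/42875 + 54832680/840661313·2685619/729000 = 9735673397117/3972124703925 ≠ 1/4 ⇒ order 3.
b·(c∘Ac): 809483185/10087935756·(-2024/175) + 54832680/840661313·34889/2835 = -526939122/4203306565 ≠ 1/8
b·Ac²: 809483185/10087935756·44/5 + 54832680/840661313·7876/441 = 33030907129/17653887573 ≠ 1/12
b·A²c: 54832680/840661313·(-110/9) = -670177200/840661313 ≠ 1/24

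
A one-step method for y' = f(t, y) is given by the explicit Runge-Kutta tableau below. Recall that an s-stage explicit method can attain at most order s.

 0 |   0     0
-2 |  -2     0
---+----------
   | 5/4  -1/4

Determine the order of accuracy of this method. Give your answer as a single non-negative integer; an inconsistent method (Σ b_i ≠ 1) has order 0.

2

b = (5/4, -1/4)
c = (0, -2)
Σ b_i: 5/4·1 + (-1/4)·1 = 1 ✓
b·c: (-1/4)·(-2) = 1/2 ✓; 2 stages ⇒ order 2.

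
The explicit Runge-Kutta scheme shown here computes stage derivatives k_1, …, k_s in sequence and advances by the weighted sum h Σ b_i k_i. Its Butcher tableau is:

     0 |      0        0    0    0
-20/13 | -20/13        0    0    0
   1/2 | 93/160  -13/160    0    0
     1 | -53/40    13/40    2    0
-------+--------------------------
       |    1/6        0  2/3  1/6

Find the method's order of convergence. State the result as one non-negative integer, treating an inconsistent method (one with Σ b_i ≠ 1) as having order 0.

b = (1/6, 0, 2/3, 1/6)
c = (0, -20/13, 1/2, 1)
Ac = (0, 0, 1/8, 1/2)
Σ b_i: 1/6·1 + 2/3·1 + 1/6·1 = 1 ✓
b·c: 2/3·1/2 + 1/6·1 = 1/2 ✓
b·c²: 2/3·1/4 + 1/6·1 = 1/3 ✓
b·Ac: 2/3·1/8 + 1/6·1/2 = 1/6 ✓
b·c³: 2/3·1/8 + 1/6·1 = 1/4 ✓
b·(c∘Ac): 2/3·1/16 + 1/6·1/2 = 1/8 ✓
b·Ac²: 2/3·(-5/26) + 1/6·33/26 = 1/12 ✓
b·A²c: 1/6·1/4 = 1/24 ✓; 4 stages ⇒ order 4.

4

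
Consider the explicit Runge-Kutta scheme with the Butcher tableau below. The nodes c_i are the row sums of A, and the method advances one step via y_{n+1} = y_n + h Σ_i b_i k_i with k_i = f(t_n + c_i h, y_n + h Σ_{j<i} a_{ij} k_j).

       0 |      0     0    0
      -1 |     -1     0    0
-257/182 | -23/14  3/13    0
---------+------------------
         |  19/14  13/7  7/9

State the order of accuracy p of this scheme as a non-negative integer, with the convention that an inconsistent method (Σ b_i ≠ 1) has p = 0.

0

b = (19/14, 13/7, 7/9)
c = (0, -1, -257/182)
Ac = (0, 0, -3/13)
Σ b_i: 19/14·1 + 13/7·1 + 7/9·1 = 503/126 ≠ 1 ⇒ order 0.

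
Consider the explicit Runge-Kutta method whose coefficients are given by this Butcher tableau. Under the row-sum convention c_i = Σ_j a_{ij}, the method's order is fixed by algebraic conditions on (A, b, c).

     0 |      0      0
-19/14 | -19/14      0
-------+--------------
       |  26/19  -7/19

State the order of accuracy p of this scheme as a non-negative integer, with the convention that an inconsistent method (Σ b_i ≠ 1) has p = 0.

2

b = (26/19, -7/19)
c = (0, -19/14)
Σ b_i: 26/19·1 + (-7/19)·1 = 1 ✓
b·c: (-7/19)·(-19/14) = 1/2 ✓; 2 stages ⇒ order 2.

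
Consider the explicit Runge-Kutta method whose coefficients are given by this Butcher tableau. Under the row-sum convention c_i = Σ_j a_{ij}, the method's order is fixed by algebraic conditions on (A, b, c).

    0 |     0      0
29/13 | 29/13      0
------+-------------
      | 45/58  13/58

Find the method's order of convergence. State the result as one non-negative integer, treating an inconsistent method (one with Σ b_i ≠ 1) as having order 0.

2

b = (45/58, 13/58)
c = (0, 29/13)
Σ b_i: 45/58·1 + 13/58·1 = 1 ✓
b·c: 13/58·29/13 = 1/2 ✓; 2 stages ⇒ order 2.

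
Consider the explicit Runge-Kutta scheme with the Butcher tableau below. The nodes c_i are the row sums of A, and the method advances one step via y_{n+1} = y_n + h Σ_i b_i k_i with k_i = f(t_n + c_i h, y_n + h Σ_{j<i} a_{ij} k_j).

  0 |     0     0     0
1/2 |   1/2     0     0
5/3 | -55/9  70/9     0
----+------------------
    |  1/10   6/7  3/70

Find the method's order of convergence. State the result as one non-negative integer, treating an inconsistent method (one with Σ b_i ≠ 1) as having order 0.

3

b = (1/10, 6/7, 3/70)
c = (0, 1/2, 5/3)
Ac = (0, 0, 35/9)
Σ b_i: 1/10·1 + 6/7·1 + 3/70·1 = 1 ✓
b·c: 6/7·1/2 + 3/70·5/3 = 1/2 ✓
b·c²: 6/7·1/4 + 3/70·25/9 = 1/3 ✓
b·Ac: 3/70·35/9 = 1/6 ✓; 3 stages ⇒ order 3.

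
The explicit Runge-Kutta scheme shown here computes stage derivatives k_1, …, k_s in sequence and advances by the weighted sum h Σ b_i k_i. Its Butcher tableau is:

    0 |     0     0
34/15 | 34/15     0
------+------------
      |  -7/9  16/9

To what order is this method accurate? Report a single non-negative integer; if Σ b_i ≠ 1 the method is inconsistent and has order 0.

1

b = (-7/9, 16/9)
c = (0, 34/15)
Σ b_i: (-7/9)·1 + 16/9·1 = 1 ✓
b·c: 16/9·34/15 = 544/135 ≠ 1/2 ⇒ order 1.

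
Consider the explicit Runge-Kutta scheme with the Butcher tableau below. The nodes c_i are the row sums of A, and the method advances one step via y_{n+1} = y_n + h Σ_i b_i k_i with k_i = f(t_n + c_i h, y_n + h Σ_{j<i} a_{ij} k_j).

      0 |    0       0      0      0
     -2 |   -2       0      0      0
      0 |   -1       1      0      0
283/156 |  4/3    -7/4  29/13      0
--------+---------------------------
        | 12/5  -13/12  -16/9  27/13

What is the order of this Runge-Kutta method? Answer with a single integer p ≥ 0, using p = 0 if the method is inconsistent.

b = (12/5, -13/12, -16/9, 27/13)
c = (0, -2, 0, 283/156)
Ac = (0, 0, -2, 7/2)
Σ b_i: 12/5·1 + (-13/12)·1 + (-16/9)·1 + 27/13·1 = 3781/2340 ≠ 1 ⇒ order 0.

0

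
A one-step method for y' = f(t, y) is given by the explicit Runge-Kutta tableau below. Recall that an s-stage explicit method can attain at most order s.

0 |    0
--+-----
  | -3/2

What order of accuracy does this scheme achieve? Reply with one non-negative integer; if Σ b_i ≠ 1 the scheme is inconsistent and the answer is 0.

b = (-3/2)
c = (0)
Σ b_i: (-3/2)·1 = -3/2 ≠ 1 ⇒ order 0.

0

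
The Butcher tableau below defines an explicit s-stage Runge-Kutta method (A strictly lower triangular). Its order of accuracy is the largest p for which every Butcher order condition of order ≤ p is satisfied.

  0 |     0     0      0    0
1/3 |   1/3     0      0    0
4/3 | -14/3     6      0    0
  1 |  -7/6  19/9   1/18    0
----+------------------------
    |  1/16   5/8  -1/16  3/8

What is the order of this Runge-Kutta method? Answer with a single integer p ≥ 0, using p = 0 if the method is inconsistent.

b = (1/16, 5/8, -1/16, 3/8)
c = (0, 1/3, 4/3, 1)
Ac = (0, 0, 2, 7/9)
Σ b_i: 1/16·1 + 5/8·1 + (-1/16)·1 + 3/8·1 = 1 ✓
b·c: 5/8·1/3 + (-1/16)·4/3 + 3/8·1 = 1/2 ✓
b·c²: 5/8·1/9 + (-1/16)·16/9 + 3/8·1 = 1/3 ✓
b·Ac: (-1/16)·2 + 3/8·7/9 = 1/6 ✓
b·c³: 5/8·1/27 + (-1/16)·64/27 + 3/8·1 = 1/4 ✓
b·(c∘Ac): (-1/16)·8/3 + 3/8·7/9 = 1/8 ✓
b·Ac²: (-1/16)·2/3 + 3/8·1/3 = 1/12 ✓
b·A²c: 3/8·1/9 = 1/24 ✓; 4 stages ⇒ order 4.

4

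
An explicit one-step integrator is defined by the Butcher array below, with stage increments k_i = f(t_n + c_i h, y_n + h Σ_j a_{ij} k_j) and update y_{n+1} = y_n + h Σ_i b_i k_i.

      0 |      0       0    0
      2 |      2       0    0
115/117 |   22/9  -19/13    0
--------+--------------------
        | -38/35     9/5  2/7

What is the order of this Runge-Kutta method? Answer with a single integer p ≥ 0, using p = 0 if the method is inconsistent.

b = (-38/35, 9/5, 2/7)
c = (0, 2, 115/117)
Ac = (0, 0, -38/13)
Σ b_i: (-38/35)·1 + 9/5·1 + 2/7·1 = 1 ✓
b·c: 9/5·2 + 2/7·115/117 = 15892/4095 ≠ 1/2 ⇒ order 1.

1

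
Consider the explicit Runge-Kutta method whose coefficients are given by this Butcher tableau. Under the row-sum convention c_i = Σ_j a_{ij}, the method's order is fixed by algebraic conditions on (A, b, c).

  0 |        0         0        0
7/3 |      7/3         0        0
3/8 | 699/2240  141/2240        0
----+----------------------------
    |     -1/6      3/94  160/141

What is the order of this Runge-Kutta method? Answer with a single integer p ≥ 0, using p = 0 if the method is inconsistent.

b = (-1/6, 3/94, 160/141)
c = (0, 7/3, 3/8)
Ac = (0, 0, 47/320)
Σ b_i: (-1/6)·1 + 3/94·1 + 160/141·1 = 1 ✓
b·c: 3/94·7/3 + 160/141·3/8 = 1/2 ✓
b·c²: 3/94·49/9 + 160/141·9/64 = 1/3 ✓
b·Ac: 160/141·47/320 = 1/6 ✓; 3 stages ⇒ order 3.

3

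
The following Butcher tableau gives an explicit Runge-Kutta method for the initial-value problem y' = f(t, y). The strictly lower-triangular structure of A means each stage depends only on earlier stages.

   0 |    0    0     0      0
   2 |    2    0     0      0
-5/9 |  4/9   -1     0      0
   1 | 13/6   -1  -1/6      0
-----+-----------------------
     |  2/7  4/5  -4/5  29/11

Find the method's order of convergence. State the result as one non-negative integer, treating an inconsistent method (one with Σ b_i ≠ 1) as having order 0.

0

b = (2/7, 4/5, -4/5, 29/11)
c = (0, 2, -5/9, 1)
Ac = (0, 0, -2, -103/54)
Σ b_i: 2/7·1 + 4/5·1 + (-4/5)·1 + 29/11·1 = 225/77 ≠ 1 ⇒ order 0.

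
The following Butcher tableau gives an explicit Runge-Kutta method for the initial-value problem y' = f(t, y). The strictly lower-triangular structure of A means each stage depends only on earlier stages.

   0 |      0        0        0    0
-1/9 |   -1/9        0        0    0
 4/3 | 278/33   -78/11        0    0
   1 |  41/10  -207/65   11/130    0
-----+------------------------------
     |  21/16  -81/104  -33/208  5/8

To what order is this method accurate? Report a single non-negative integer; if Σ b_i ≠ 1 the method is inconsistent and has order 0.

b = (21/16, -81/104, -33/208, 5/8)
c = (0, -1/9, 4/3, 1)
Ac = (0, 0, 26/33, 7/15)
Σ b_i: 21/16·1 + (-81/104)·1 + (-33/208)·1 + 5/8·1 = 1 ✓
b·c: (-81/104)·(-1/9) + (-33/208)·4/3 + 5/8·1 = 1/2 ✓
b·c²: (-81/104)·1/81 + (-33/208)·16/9 + 5/8·1 = 1/3 ✓
b·Ac: (-33/208)·26/33 + 5/8·7/15 = 1/6 ✓
b·c³: (-81/104)·(-1/729) + (-33/208)·64/27 + 5/8·1 = 1/4 ✓
b·(c∘Ac): (-33/208)·104/99 + 5/8·7/15 = 1/8 ✓
b·Ac²: (-33/208)·(-26/297) + 5/8·1/9 = 1/12 ✓
b·A²c: 5/8·1/15 = 1/24 ✓; 4 stages ⇒ order 4.

4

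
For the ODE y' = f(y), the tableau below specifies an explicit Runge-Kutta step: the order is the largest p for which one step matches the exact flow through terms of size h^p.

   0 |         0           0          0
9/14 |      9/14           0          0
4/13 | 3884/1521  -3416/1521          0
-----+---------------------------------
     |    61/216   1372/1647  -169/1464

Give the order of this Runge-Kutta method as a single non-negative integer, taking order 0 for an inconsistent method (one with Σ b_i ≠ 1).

b = (61/216, 1372/1647, -169/1464)
c = (0, 9/14, 4/13)
Ac = (0, 0, -244/169)
Σ b_i: 61/216·1 + 1372/1647·1 + (-169/1464)·1 = 1 ✓
b·c: 1372/1647·9/14 + (-169/1464)·4/13 = 1/2 ✓
b·c²: 1372/1647·81/196 + (-169/1464)·16/169 = 1/3 ✓
b·Ac: (-169/1464)·(-244/169) = 1/6 ✓; 3 stages ⇒ order 3.

3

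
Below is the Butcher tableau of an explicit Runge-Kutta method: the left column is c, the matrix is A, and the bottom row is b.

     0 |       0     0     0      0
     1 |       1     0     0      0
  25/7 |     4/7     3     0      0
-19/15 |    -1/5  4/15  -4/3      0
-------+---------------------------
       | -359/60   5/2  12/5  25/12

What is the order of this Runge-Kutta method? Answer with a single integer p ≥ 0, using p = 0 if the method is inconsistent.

b = (-359/60, 5/2, 12/5, 25/12)
c = (0, 1, 25/7, -19/15)
Ac = (0, 0, 3, -472/105)
Σ b_i: (-359/60)·1 + 5/2·1 + 12/5·1 + 25/12·1 = 1 ✓
b·c: 5/2·1 + 12/5·25/7 + 25/12·(-19/15) = 2125/252 ≠ 1/2 ⇒ order 1.

1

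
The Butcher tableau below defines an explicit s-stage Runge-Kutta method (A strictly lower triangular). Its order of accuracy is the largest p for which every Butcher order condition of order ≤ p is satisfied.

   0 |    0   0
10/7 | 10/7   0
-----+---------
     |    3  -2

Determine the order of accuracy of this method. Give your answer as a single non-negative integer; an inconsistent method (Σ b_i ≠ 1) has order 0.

1

b = (3, -2)
c = (0, 10/7)
Σ b_i: 3·1 + (-2)·1 = 1 ✓
b·c: (-2)·10/7 = -20/7 ≠ 1/2 ⇒ order 1.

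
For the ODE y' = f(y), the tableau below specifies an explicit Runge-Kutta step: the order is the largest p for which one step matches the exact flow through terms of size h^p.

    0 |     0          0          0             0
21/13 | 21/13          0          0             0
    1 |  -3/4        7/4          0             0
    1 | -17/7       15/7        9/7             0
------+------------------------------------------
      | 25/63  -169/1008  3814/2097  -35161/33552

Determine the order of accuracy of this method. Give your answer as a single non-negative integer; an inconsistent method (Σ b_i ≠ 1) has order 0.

b = (25/63, -169/1008, 3814/2097, -35161/33552)
c = (0, 21/13, 1, 1)
Ac = (0, 0, 147/52, 432/91)
Σ b_i: 25/63·1 + (-169/1008)·1 + 3814/2097·1 + (-35161/33552)·1 = 1 ✓
b·c: (-169/1008)·21/13 + 3814/2097·1 + (-35161/33552)·1 = 1/2 ✓
b·c²: (-169/1008)·441/169 + 3814/2097·1 + (-35161/33552)·1 = 1/3 ✓
b·Ac: 3814/2097·147/52 + (-35161/33552)·432/91 = 1/6 ✓
b·c³: (-169/1008)·9261/2197 + 3814/2097·1 + (-35161/33552)·1 = 5/78 ≠ 1/4 ⇒ order 3.
b·(c∘Ac): 3814/2097·147/52 + (-35161/33552)·432/91 = 1/6 ≠ 1/8
b·Ac²: 3814/2097·3087/676 + (-35161/33552)·8136/1183 = 3327/3029 ≠ 1/12
b·A²c: (-35161/33552)·189/52 = -738381/193856 ≠ 1/24

3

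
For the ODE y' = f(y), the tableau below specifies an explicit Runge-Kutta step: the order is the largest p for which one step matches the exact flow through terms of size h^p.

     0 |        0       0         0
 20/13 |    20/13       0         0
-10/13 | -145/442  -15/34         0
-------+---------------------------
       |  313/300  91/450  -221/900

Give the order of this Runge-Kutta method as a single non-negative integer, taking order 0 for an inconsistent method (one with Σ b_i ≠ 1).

3

b = (313/300, 91/450, -221/900)
c = (0, 20/13, -10/13)
Ac = (0, 0, -150/221)
Σ b_i: 313/300·1 + 91/450·1 + (-221/900)·1 = 1 ✓
b·c: 91/450·20/13 + (-221/900)·(-10/13) = 1/2 ✓
b·c²: 91/450·400/169 + (-221/900)·100/169 = 1/3 ✓
b·Ac: (-221/900)·(-150/221) = 1/6 ✓; 3 stages ⇒ order 3.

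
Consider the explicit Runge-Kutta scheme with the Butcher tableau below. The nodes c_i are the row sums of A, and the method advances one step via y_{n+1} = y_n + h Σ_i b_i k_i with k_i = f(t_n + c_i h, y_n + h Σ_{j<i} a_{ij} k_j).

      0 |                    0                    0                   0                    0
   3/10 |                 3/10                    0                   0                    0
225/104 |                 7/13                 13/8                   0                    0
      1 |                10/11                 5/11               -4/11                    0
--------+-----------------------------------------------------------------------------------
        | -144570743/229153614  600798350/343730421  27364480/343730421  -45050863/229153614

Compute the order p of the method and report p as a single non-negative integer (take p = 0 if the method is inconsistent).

3

b = (-144570743/229153614, 600798350/343730421, 27364480/343730421, -45050863/229153614)
c = (0, 3/10, 225/104, 1)
Ac = (0, 0, 39/80, -93/143)
Σ b_i: (-144570743/229153614)·1 + 600798350/343730421·1 + 27364480/343730421·1 + (-45050863/229153614)·1 = 1 ✓
b·c: 600798350/343730421·3/10 + 27364480/343730421·225/104 + (-45050863/229153614)·1 = 1/2 ✓
b·c²: 600798350/343730421·9/100 + 27364480/343730421·50625/10816 + (-45050863/229153614)·1 = 1/3 ✓
b·Ac: 27364480/343730421·39/80 + (-45050863/229153614)·(-93/143) = 1/6 ✓
b·c³: 600798350/343730421·27/1000 + 27364480/343730421·11390625/1124864 + (-45050863/229153614)·1 = 4891122581/7447492455 ≠ 1/4 ⇒ order 3.
b·(c∘Ac): 27364480/343730421·135/128 + (-45050863/229153614)·(-93/143) = 16179821/76384538 ≠ 1/8
b·Ac²: 27364480/343730421·117/800 + (-45050863/229153614)·(-247041/148720) = 26867600651/79439919520 ≠ 1/12
b·A²c: (-45050863/229153614)·(-39/220) = 53241929/1527690760 ≠ 1/24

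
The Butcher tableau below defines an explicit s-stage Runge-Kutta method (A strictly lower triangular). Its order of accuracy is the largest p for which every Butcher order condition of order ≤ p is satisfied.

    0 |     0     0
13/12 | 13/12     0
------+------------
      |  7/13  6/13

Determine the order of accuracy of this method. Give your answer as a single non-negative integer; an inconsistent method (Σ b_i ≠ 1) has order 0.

2

b = (7/13, 6/13)
c = (0, 13/12)
Σ b_i: 7/13·1 + 6/13·1 = 1 ✓
b·c: 6/13·13/12 = 1/2 ✓; 2 stages ⇒ order 2.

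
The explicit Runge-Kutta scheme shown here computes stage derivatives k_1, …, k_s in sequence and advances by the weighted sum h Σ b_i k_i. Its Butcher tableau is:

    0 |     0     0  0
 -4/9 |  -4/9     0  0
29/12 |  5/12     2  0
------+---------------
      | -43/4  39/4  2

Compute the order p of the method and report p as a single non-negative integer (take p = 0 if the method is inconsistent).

b = (-43/4, 39/4, 2)
c = (0, -4/9, 29/12)
Ac = (0, 0, -8/9)
Σ b_i: (-43/4)·1 + 39/4·1 + 2·1 = 1 ✓
b·c: 39/4·(-4/9) + 2·29/12 = 1/2 ✓
b·c²: 39/4·16/81 + 2·841/144 = 2939/216 ≠ 1/3 ⇒ order 2.
b·Ac: 2·(-8/9) = -16/9 ≠ 1/6

2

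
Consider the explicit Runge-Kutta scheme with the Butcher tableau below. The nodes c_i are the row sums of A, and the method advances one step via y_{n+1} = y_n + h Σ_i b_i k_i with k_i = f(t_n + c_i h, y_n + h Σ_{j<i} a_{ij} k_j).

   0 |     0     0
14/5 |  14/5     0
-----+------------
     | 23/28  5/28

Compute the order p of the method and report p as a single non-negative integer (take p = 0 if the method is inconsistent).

2

b = (23/28, 5/28)
c = (0, 14/5)
Σ b_i: 23/28·1 + 5/28·1 = 1 ✓
b·c: 5/28·14/5 = 1/2 ✓; 2 stages ⇒ order 2.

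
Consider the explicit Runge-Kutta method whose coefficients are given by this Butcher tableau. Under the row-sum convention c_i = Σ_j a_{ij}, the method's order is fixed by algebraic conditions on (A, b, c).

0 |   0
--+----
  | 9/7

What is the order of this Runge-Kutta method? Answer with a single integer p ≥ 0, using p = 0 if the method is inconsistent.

b = (9/7)
c = (0)
Σ b_i: 9/7·1 = 9/7 ≠ 1 ⇒ order 0.

0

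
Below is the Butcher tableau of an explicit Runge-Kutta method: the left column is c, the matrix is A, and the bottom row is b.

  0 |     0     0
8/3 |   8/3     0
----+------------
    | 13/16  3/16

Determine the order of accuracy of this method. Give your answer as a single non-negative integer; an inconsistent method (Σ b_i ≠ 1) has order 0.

2

b = (13/16, 3/16)
c = (0, 8/3)
Σ b_i: 13/16·1 + 3/16·1 = 1 ✓
b·c: 3/16·8/3 = 1/2 ✓; 2 stages ⇒ order 2.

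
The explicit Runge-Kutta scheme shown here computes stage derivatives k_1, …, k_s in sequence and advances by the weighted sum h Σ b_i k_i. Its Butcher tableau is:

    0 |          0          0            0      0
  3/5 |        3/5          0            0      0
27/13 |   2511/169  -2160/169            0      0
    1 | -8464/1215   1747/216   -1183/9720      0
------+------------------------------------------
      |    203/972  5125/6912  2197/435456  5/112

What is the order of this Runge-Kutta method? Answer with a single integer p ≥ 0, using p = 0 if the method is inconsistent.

4

b = (203/972, 5125/6912, 2197/435456, 5/112)
c = (0, 3/5, 27/13, 1)
Ac = (0, 0, -1296/169, 23/5)
Σ b_i: 203/972·1 + 5125/6912·1 + 2197/435456·1 + 5/112·1 = 1 ✓
b·c: 5125/6912·3/5 + 2197/435456·27/13 + 5/112·1 = 1/2 ✓
b·c²: 5125/6912·9/25 + 2197/435456·729/169 + 5/112·1 = 1/3 ✓
b·Ac: 2197/435456·(-1296/169) + 5/112·23/5 = 1/6 ✓
b·c³: 5125/6912·27/125 + 2197/435456·19683/2197 + 5/112·1 = 1/4 ✓
b·(c∘Ac): 2197/435456·(-34992/2197) + 5/112·23/5 = 1/8 ✓
b·Ac²: 2197/435456·(-3888/845) + 5/112·179/75 = 1/12 ✓
b·A²c: 5/112·14/15 = 1/24 ✓; 4 stages ⇒ order 4.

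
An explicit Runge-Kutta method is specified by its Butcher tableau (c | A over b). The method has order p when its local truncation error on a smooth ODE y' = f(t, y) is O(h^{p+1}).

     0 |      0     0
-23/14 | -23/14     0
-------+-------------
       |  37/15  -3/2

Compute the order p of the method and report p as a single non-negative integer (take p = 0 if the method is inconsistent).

b = (37/15, -3/2)
c = (0, -23/14)
Σ b_i: 37/15·1 + (-3/2)·1 = 29/30 ≠ 1 ⇒ order 0.

0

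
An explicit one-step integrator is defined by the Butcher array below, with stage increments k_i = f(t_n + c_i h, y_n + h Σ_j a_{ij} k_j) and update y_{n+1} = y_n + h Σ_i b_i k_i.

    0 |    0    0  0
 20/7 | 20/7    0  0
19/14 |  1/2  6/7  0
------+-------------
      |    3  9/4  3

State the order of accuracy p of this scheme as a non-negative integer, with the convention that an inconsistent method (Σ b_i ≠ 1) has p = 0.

b = (3, 9/4, 3)
c = (0, 20/7, 19/14)
Ac = (0, 0, 120/49)
Σ b_i: 3·1 + 9/4·1 + 3·1 = 33/4 ≠ 1 ⇒ order 0.

0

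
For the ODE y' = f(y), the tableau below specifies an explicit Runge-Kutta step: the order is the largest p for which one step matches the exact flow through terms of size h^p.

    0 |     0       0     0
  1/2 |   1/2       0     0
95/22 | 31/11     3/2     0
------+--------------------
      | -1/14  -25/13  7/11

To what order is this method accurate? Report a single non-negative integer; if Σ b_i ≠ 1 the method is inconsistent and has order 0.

b = (-1/14, -25/13, 7/11)
c = (0, 1/2, 95/22)
Ac = (0, 0, 3/4)
Σ b_i: (-1/14)·1 + (-25/13)·1 + 7/11·1 = -2719/2002 ≠ 1 ⇒ order 0.

0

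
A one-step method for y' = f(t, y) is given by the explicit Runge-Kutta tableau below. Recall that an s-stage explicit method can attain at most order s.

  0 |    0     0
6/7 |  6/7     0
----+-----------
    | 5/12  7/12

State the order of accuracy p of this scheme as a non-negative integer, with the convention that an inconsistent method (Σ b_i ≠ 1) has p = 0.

2

b = (5/12, 7/12)
c = (0, 6/7)
Σ b_i: 5/12·1 + 7/12·1 = 1 ✓
b·c: 7/12·6/7 = 1/2 ✓; 2 stages ⇒ order 2.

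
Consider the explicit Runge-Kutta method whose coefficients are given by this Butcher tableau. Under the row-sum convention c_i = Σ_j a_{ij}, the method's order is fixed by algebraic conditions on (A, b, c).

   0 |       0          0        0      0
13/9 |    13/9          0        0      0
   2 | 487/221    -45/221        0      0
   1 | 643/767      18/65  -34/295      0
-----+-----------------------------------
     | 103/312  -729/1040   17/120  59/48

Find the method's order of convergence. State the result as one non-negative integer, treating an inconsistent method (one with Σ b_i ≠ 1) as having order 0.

4

b = (103/312, -729/1040, 17/120, 59/48)
c = (0, 13/9, 2, 1)
Ac = (0, 0, -5/17, 10/59)
Σ b_i: 103/312·1 + (-729/1040)·1 + 17/120·1 + 59/48·1 = 1 ✓
b·c: (-729/1040)·13/9 + 17/120·2 + 59/48·1 = 1/2 ✓
b·c²: (-729/1040)·169/81 + 17/120·4 + 59/48·1 = 1/3 ✓
b·Ac: 17/120·(-5/17) + 59/48·10/59 = 1/6 ✓
b·c³: (-729/1040)·2197/729 + 17/120·8 + 59/48·1 = 1/4 ✓
b·(c∘Ac): 17/120·(-10/17) + 59/48·10/59 = 1/8 ✓
b·Ac²: 17/120·(-65/153) + 59/48·62/531 = 1/12 ✓
b·A²c: 59/48·2/59 = 1/24 ✓; 4 stages ⇒ order 4.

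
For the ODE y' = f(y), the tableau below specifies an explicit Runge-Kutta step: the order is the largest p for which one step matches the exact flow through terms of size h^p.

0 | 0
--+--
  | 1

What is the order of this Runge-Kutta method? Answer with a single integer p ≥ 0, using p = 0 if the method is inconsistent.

1

b = (1)
c = (0)
Σ b_i: 1·1 = 1 ✓; 1 stage ⇒ order 1.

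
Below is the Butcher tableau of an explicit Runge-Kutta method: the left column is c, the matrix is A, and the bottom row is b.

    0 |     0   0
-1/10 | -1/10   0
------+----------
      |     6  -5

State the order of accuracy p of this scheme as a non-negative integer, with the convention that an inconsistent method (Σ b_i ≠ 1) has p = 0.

2

b = (6, -5)
c = (0, -1/10)
Σ b_i: 6·1 + (-5)·1 = 1 ✓
b·c: (-5)·(-1/10) = 1/2 ✓; 2 stages ⇒ order 2.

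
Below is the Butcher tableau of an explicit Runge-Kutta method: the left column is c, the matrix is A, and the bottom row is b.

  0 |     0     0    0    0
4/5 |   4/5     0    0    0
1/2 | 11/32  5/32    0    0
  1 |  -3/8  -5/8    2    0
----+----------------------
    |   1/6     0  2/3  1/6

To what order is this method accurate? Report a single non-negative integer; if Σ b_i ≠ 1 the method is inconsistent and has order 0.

4

b = (1/6, 0, 2/3, 1/6)
c = (0, 4/5, 1/2, 1)
Ac = (0, 0, 1/8, 1/2)
Σ b_i: 1/6·1 + 2/3·1 + 1/6·1 = 1 ✓
b·c: 2/3·1/2 + 1/6·1 = 1/2 ✓
b·c²: 2/3·1/4 + 1/6·1 = 1/3 ✓
b·Ac: 2/3·1/8 + 1/6·1/2 = 1/6 ✓
b·c³: 2/3·1/8 + 1/6·1 = 1/4 ✓
b·(c∘Ac): 2/3·1/16 + 1/6·1/2 = 1/8 ✓
b·Ac²: 2/3·1/10 + 1/6·1/10 = 1/12 ✓
b·A²c: 1/6·1/4 = 1/24 ✓; 4 stages ⇒ order 4.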